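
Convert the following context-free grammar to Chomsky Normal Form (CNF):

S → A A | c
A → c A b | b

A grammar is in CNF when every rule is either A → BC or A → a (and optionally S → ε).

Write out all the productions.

S → c; TC → c; TB → b; A → b; S → A A; A → TC X0; X0 → A TB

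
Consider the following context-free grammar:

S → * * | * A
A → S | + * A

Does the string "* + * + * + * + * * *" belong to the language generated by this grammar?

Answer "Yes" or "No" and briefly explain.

Yes - a valid derivation exists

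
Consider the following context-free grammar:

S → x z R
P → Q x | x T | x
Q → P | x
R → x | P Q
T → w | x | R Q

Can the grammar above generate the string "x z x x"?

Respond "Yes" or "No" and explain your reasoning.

Yes - a valid derivation exists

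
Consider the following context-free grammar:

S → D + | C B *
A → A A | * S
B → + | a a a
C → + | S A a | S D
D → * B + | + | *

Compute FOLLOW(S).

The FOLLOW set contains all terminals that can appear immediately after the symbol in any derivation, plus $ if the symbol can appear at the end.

We compute FOLLOW(S) using the standard algorithm.
FOLLOW(S) starts with {$}.
FIRST(A) = {*}
FIRST(B) = {+, a}
FIRST(C) = {*, +}
FIRST(D) = {*, +}
FIRST(S) = {*, +}
FOLLOW(A) = {*, a}
FOLLOW(B) = {*, +}
FOLLOW(C) = {+, a}
FOLLOW(D) = {+, a}
FOLLOW(S) = {$, *, +, a}
Therefore, FOLLOW(S) = {$, *, +, a}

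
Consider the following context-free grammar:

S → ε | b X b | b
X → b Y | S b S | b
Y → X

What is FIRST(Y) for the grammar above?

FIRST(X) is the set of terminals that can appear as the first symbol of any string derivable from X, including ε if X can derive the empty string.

We compute FIRST(Y) using the standard algorithm.
FIRST(S) = {b, ε}
FIRST(X) = {b}
FIRST(Y) = {b}
Therefore, FIRST(Y) = {b}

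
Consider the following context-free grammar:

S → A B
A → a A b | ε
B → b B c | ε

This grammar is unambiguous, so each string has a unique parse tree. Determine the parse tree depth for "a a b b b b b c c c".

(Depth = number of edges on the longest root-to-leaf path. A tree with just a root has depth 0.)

5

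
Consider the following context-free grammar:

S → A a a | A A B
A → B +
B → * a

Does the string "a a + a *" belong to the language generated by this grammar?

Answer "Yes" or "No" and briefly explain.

No - no valid derivation exists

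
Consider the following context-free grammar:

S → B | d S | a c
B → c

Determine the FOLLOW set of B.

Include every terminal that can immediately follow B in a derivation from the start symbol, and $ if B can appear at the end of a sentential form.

We compute FOLLOW(B) using the standard algorithm.
FOLLOW(S) starts with {$}.
FIRST(B) = {c}
FIRST(S) = {a, c, d}
FOLLOW(B) = {$}
FOLLOW(S) = {$}
Therefore, FOLLOW(B) = {$}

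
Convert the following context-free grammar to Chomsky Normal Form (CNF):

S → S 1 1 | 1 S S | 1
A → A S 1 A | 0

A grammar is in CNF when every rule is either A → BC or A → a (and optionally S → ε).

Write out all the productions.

T1 → 1; S → 1; A → 0; S → S X0; X0 → T1 T1; S → T1 X1; X1 → S S; A → A X2; X2 → S X3; X3 → T1 A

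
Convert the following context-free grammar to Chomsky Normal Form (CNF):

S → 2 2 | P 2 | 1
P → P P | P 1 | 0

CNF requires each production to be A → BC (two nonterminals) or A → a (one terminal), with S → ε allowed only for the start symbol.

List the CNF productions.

T2 → 2; S → 1; T1 → 1; P → 0; S → T2 T2; S → P T2; P → P P; P → P T1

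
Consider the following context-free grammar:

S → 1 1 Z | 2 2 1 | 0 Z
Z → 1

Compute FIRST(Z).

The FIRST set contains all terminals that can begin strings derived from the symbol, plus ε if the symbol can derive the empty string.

We compute FIRST(Z) using the standard algorithm.
FIRST(S) = {0, 1, 2}
FIRST(Z) = {1}
Therefore, FIRST(Z) = {1}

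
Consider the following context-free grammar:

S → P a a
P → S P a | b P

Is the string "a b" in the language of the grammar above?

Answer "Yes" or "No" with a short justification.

No - no valid derivation exists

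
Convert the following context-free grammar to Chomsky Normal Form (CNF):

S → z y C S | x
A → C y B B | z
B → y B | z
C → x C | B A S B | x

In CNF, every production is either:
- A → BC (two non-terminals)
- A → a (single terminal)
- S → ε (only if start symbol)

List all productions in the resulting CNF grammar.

TZ → z; TY → y; S → x; A → z; B → z; TX → x; C → x; S → TZ X0; X0 → TY X1; X1 → C S; A → C X2; X2 → TY X3; X3 → B B; B → TY B; C → TX C; C → B X4; X4 → A X5; X5 → S B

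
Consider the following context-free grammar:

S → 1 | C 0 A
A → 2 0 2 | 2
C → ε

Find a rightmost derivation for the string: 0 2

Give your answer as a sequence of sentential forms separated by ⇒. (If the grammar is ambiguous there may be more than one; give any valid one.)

S ⇒ C 0 A ⇒ C 0 2 ⇒ 0 2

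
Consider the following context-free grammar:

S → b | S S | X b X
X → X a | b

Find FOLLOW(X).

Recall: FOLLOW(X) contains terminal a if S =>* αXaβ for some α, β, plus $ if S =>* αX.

We compute FOLLOW(X) using the standard algorithm.
FOLLOW(S) starts with {$}.
FIRST(S) = {b}
FIRST(X) = {b}
FOLLOW(S) = {$, b}
FOLLOW(X) = {$, a, b}
Therefore, FOLLOW(X) = {$, a, b}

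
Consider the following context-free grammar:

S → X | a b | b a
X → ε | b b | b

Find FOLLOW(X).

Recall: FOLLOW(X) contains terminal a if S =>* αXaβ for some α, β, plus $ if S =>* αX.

We compute FOLLOW(X) using the standard algorithm.
FOLLOW(S) starts with {$}.
FIRST(S) = {a, b, ε}
FIRST(X) = {b, ε}
FOLLOW(S) = {$}
FOLLOW(X) = {$}
Therefore, FOLLOW(X) = {$}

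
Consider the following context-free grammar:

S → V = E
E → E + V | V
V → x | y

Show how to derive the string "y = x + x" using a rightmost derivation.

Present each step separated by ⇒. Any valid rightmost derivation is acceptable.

S ⇒ V = E ⇒ V = E + V ⇒ V = E + x ⇒ V = V + x ⇒ V = x + x ⇒ y = x + x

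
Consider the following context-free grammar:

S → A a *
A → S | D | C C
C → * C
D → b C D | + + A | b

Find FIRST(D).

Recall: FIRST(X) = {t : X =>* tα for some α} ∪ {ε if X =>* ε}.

We compute FIRST(D) using the standard algorithm.
FIRST(A) = {*, +, b}
FIRST(C) = {*}
FIRST(D) = {+, b}
FIRST(S) = {*, +, b}
Therefore, FIRST(D) = {+, b}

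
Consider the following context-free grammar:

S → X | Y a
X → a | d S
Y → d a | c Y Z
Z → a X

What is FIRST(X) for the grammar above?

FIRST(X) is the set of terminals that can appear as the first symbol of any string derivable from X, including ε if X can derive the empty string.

We compute FIRST(X) using the standard algorithm.
FIRST(S) = {a, c, d}
FIRST(X) = {a, d}
FIRST(Y) = {c, d}
FIRST(Z) = {a}
Therefore, FIRST(X) = {a, d}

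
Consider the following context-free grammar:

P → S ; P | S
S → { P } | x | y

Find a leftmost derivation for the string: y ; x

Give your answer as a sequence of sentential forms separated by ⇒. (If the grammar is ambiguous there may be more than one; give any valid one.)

P ⇒ S ; P ⇒ y ; P ⇒ y ; S ⇒ y ; x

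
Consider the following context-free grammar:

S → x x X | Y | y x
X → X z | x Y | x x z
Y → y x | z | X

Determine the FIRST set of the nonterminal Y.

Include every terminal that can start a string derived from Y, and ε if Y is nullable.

We compute FIRST(Y) using the standard algorithm.
FIRST(S) = {x, y, z}
FIRST(X) = {x}
FIRST(Y) = {x, y, z}
Therefore, FIRST(Y) = {x, y, z}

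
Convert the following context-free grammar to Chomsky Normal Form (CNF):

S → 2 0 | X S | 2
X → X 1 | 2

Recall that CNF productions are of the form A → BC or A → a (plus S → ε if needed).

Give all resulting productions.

T2 → 2; T0 → 0; S → 2; T1 → 1; X → 2; S → T2 T0; S → X S; X → X T1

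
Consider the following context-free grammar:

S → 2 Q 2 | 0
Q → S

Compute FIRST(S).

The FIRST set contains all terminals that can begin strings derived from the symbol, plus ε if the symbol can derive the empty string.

We compute FIRST(S) using the standard algorithm.
FIRST(Q) = {0, 2}
FIRST(S) = {0, 2}
Therefore, FIRST(S) = {0, 2}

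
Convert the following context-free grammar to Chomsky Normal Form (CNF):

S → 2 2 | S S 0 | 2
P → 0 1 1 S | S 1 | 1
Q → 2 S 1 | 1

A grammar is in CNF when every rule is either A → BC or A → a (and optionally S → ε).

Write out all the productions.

T2 → 2; T0 → 0; S → 2; T1 → 1; P → 1; Q → 1; S → T2 T2; S → S X0; X0 → S T0; P → T0 X1; X1 → T1 X2; X2 → T1 S; P → S T1; Q → T2 X3; X3 → S T1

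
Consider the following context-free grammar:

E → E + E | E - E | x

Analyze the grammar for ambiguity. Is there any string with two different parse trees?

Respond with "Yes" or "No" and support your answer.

Yes - the string 'x - x + x - x' has two distinct parse trees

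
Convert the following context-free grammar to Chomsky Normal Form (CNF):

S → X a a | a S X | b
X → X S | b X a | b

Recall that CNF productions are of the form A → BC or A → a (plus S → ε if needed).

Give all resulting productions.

TA → a; S → b; TB → b; X → b; S → X X0; X0 → TA TA; S → TA X1; X1 → S X; X → X S; X → TB X2; X2 → X TA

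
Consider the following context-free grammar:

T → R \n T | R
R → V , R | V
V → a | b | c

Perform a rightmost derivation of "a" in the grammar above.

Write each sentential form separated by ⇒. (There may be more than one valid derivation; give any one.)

T ⇒ R ⇒ V ⇒ a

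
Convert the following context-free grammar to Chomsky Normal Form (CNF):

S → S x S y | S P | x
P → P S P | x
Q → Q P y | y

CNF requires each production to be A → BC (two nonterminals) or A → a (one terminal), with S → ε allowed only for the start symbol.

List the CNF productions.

TX → x; TY → y; S → x; P → x; Q → y; S → S X0; X0 → TX X1; X1 → S TY; S → S P; P → P X2; X2 → S P; Q → Q X3; X3 → P TY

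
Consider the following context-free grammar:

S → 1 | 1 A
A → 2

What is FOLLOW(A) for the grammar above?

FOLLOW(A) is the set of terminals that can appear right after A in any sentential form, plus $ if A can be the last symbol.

We compute FOLLOW(A) using the standard algorithm.
FOLLOW(S) starts with {$}.
FIRST(A) = {2}
FIRST(S) = {1}
FOLLOW(A) = {$}
FOLLOW(S) = {$}
Therefore, FOLLOW(A) = {$}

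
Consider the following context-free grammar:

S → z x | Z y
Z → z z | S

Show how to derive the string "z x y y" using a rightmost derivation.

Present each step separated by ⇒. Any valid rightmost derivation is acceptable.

S ⇒ Z y ⇒ S y ⇒ Z y y ⇒ S y y ⇒ z x y y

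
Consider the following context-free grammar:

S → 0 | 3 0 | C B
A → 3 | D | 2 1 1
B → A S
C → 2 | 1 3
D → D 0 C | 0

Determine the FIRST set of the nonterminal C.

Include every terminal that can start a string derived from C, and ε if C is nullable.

We compute FIRST(C) using the standard algorithm.
FIRST(A) = {0, 2, 3}
FIRST(B) = {0, 2, 3}
FIRST(C) = {1, 2}
FIRST(D) = {0}
FIRST(S) = {0, 1, 2, 3}
Therefore, FIRST(C) = {1, 2}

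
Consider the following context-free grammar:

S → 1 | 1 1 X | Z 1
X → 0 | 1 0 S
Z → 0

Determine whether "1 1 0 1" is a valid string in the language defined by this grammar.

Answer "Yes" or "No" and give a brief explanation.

No - no valid derivation exists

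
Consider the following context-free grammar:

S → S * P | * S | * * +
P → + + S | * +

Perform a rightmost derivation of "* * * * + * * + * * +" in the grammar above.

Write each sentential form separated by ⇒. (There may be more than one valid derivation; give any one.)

S ⇒ S * P ⇒ S * * + ⇒ S * P * * + ⇒ S * * + * * + ⇒ * S * * + * * + ⇒ * * S * * + * * + ⇒ * * * * + * * + * * +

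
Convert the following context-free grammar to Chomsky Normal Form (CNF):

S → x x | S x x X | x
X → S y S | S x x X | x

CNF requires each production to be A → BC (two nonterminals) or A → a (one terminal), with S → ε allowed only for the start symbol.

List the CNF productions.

TX → x; S → x; TY → y; X → x; S → TX TX; S → S X0; X0 → TX X1; X1 → TX X; X → S X2; X2 → TY S; X → S X3; X3 → TX X4; X4 → TX X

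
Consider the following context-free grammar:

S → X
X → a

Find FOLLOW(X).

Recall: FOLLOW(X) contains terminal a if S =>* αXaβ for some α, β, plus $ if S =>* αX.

We compute FOLLOW(X) using the standard algorithm.
FOLLOW(S) starts with {$}.
FIRST(S) = {a}
FIRST(X) = {a}
FOLLOW(S) = {$}
FOLLOW(X) = {$}
Therefore, FOLLOW(X) = {$}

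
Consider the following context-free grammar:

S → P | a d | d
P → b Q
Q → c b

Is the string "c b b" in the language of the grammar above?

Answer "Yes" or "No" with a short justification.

No - no valid derivation exists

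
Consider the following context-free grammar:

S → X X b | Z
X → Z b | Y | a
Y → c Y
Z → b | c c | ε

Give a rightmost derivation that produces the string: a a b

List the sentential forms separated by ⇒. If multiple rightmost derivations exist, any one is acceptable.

S ⇒ X X b ⇒ X a b ⇒ a a b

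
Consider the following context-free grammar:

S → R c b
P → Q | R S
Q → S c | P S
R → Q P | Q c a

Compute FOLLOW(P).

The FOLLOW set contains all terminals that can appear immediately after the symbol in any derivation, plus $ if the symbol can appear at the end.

We compute FOLLOW(P) using the standard algorithm.
FOLLOW(S) starts with {$}.
FIRST(P) = {}
FIRST(Q) = {}
FIRST(R) = {}
FIRST(S) = {}
FOLLOW(P) = {c}
FOLLOW(Q) = {c}
FOLLOW(R) = {c}
FOLLOW(S) = {$, c}
Therefore, FOLLOW(P) = {c}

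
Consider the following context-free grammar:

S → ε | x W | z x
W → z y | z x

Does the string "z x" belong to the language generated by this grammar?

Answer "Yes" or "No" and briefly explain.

Yes - a valid derivation exists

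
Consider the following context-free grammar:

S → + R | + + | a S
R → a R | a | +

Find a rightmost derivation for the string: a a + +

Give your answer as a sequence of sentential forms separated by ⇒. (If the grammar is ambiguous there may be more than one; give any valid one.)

S ⇒ a S ⇒ a a S ⇒ a a + +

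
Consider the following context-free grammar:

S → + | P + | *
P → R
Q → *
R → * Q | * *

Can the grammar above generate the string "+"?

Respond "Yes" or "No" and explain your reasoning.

Yes - a valid derivation exists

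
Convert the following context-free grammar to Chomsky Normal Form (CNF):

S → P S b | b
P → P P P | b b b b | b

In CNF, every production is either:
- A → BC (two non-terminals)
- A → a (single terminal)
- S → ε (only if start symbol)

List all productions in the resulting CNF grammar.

TB → b; S → b; P → b; S → P X0; X0 → S TB; P → P X1; X1 → P P; P → TB X2; X2 → TB X3; X3 → TB TB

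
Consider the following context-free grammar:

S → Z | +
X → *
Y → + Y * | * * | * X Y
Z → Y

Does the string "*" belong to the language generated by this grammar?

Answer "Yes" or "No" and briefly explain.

No - no valid derivation exists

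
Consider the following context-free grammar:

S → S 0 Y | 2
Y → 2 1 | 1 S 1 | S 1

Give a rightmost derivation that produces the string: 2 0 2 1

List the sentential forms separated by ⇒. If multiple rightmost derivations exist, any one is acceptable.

S ⇒ S 0 Y ⇒ S 0 2 1 ⇒ 2 0 2 1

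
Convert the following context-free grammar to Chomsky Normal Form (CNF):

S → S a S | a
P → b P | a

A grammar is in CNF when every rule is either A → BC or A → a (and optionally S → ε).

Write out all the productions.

TA → a; S → a; TB → b; P → a; S → S X0; X0 → TA S; P → TB P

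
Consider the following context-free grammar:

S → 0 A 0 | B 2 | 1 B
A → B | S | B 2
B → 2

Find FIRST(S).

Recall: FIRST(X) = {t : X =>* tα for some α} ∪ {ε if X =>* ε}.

We compute FIRST(S) using the standard algorithm.
FIRST(A) = {0, 1, 2}
FIRST(B) = {2}
FIRST(S) = {0, 1, 2}
Therefore, FIRST(S) = {0, 1, 2}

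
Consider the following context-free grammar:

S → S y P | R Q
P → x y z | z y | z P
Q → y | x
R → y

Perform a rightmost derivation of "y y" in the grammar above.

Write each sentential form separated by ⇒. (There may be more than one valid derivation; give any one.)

S ⇒ R Q ⇒ R y ⇒ y y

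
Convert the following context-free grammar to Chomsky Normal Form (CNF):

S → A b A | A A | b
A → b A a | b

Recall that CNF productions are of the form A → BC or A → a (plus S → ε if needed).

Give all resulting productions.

TB → b; S → b; TA → a; A → b; S → A X0; X0 → TB A; S → A A; A → TB X1; X1 → A TA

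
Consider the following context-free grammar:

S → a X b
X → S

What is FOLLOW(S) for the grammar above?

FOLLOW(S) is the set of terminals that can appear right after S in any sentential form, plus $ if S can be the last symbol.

We compute FOLLOW(S) using the standard algorithm.
FOLLOW(S) starts with {$}.
FIRST(S) = {a}
FIRST(X) = {a}
FOLLOW(S) = {$, b}
FOLLOW(X) = {b}
Therefore, FOLLOW(S) = {$, b}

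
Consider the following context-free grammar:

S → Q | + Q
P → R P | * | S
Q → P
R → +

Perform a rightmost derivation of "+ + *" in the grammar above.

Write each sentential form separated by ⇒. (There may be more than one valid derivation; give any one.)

S ⇒ + Q ⇒ + P ⇒ + R P ⇒ + R * ⇒ + + *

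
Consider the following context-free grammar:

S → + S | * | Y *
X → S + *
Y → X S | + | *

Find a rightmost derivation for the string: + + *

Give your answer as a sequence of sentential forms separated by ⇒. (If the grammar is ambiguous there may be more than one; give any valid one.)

S ⇒ + S ⇒ + + S ⇒ + + *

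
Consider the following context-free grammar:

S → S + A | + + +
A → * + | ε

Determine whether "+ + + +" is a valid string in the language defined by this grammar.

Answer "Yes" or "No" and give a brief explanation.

Yes - a valid derivation exists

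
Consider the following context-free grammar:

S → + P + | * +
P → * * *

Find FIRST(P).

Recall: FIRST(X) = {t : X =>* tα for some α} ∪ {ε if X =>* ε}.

We compute FIRST(P) using the standard algorithm.
FIRST(P) = {*}
FIRST(S) = {*, +}
Therefore, FIRST(P) = {*}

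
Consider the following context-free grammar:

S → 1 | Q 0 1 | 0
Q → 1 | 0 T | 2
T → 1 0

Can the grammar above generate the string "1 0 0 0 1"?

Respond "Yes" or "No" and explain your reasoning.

No - no valid derivation exists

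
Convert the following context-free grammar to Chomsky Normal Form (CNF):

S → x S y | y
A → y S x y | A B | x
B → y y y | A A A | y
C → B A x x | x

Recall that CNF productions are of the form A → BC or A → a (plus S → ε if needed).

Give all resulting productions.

TX → x; TY → y; S → y; A → x; B → y; C → x; S → TX X0; X0 → S TY; A → TY X1; X1 → S X2; X2 → TX TY; A → A B; B → TY X3; X3 → TY TY; B → A X4; X4 → A A; C → B X5; X5 → A X6; X6 → TX TX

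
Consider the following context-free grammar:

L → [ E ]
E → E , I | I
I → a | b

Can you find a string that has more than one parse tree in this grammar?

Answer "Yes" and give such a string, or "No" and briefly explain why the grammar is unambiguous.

No - the grammar is unambiguous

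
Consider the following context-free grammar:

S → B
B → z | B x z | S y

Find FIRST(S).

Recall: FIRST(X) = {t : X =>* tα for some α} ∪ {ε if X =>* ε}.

We compute FIRST(S) using the standard algorithm.
FIRST(B) = {z}
FIRST(S) = {z}
Therefore, FIRST(S) = {z}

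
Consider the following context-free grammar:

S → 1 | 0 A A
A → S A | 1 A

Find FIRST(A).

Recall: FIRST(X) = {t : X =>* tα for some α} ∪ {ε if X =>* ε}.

We compute FIRST(A) using the standard algorithm.
FIRST(A) = {0, 1}
FIRST(S) = {0, 1}
Therefore, FIRST(A) = {0, 1}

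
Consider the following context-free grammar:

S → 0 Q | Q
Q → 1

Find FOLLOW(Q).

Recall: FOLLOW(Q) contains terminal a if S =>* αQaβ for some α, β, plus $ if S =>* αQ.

We compute FOLLOW(Q) using the standard algorithm.
FOLLOW(S) starts with {$}.
FIRST(Q) = {1}
FIRST(S) = {0, 1}
FOLLOW(Q) = {$}
FOLLOW(S) = {$}
Therefore, FOLLOW(Q) = {$}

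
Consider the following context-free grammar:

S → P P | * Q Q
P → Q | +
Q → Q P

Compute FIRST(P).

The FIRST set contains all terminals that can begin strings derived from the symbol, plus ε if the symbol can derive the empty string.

We compute FIRST(P) using the standard algorithm.
FIRST(P) = {+}
FIRST(Q) = {}
FIRST(S) = {*, +}
Therefore, FIRST(P) = {+}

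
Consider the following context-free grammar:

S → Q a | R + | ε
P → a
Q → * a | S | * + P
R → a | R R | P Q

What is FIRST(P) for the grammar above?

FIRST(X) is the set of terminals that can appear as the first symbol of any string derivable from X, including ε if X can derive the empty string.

We compute FIRST(P) using the standard algorithm.
FIRST(P) = {a}
FIRST(Q) = {*, a, ε}
FIRST(R) = {a}
FIRST(S) = {*, a, ε}
Therefore, FIRST(P) = {a}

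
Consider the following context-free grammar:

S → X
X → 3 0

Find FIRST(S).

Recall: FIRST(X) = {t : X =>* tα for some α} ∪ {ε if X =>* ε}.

We compute FIRST(S) using the standard algorithm.
FIRST(S) = {3}
FIRST(X) = {3}
Therefore, FIRST(S) = {3}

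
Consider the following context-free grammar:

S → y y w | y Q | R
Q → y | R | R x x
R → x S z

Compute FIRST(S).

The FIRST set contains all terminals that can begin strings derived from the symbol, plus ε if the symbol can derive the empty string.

We compute FIRST(S) using the standard algorithm.
FIRST(Q) = {x, y}
FIRST(R) = {x}
FIRST(S) = {x, y}
Therefore, FIRST(S) = {x, y}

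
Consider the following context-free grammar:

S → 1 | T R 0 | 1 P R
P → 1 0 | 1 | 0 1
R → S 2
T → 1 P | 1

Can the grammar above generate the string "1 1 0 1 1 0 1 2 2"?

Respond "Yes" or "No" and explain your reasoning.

Yes - a valid derivation exists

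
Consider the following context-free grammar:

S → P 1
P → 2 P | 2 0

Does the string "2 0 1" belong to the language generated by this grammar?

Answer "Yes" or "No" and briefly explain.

Yes - a valid derivation exists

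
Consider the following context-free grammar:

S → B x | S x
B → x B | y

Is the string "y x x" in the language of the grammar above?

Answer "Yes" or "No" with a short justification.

Yes - a valid derivation exists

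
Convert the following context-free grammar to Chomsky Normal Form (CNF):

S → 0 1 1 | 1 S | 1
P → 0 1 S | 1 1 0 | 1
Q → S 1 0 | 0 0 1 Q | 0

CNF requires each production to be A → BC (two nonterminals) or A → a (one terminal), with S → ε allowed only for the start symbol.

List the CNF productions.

T0 → 0; T1 → 1; S → 1; P → 1; Q → 0; S → T0 X0; X0 → T1 T1; S → T1 S; P → T0 X1; X1 → T1 S; P → T1 X2; X2 → T1 T0; Q → S X3; X3 → T1 T0; Q → T0 X4; X4 → T0 X5; X5 → T1 Q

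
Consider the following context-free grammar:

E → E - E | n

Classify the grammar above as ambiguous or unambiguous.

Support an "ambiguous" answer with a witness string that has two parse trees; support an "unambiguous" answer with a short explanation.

Ambiguous - the string 'n - n - n' has two distinct parse trees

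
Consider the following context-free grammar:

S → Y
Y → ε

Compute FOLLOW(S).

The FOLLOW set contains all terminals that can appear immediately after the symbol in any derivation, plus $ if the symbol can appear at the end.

We compute FOLLOW(S) using the standard algorithm.
FOLLOW(S) starts with {$}.
FIRST(S) = {ε}
FIRST(Y) = {ε}
FOLLOW(S) = {$}
FOLLOW(Y) = {$}
Therefore, FOLLOW(S) = {$}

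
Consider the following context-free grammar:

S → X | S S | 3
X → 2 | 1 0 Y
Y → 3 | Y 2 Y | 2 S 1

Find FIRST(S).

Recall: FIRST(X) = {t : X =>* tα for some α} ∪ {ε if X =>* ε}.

We compute FIRST(S) using the standard algorithm.
FIRST(S) = {1, 2, 3}
FIRST(X) = {1, 2}
FIRST(Y) = {2, 3}
Therefore, FIRST(S) = {1, 2, 3}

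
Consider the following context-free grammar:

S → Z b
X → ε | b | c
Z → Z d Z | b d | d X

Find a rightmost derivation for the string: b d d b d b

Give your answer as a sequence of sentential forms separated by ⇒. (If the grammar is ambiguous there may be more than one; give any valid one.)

S ⇒ Z b ⇒ Z d Z b ⇒ Z d b d b ⇒ b d d b d b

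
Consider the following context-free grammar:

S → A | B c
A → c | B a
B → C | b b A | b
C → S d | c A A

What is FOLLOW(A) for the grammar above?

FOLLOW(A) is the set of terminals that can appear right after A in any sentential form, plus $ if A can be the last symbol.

We compute FOLLOW(A) using the standard algorithm.
FOLLOW(S) starts with {$}.
FIRST(A) = {b, c}
FIRST(B) = {b, c}
FIRST(C) = {b, c}
FIRST(S) = {b, c}
FOLLOW(A) = {$, a, b, c, d}
FOLLOW(B) = {a, c}
FOLLOW(C) = {a, c}
FOLLOW(S) = {$, d}
Therefore, FOLLOW(A) = {$, a, b, c, d}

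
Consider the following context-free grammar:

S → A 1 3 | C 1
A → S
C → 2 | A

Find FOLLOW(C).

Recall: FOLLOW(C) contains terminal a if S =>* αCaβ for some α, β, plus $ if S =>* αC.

We compute FOLLOW(C) using the standard algorithm.
FOLLOW(S) starts with {$}.
FIRST(A) = {2}
FIRST(C) = {2}
FIRST(S) = {2}
FOLLOW(A) = {1}
FOLLOW(C) = {1}
FOLLOW(S) = {$, 1}
Therefore, FOLLOW(C) = {1}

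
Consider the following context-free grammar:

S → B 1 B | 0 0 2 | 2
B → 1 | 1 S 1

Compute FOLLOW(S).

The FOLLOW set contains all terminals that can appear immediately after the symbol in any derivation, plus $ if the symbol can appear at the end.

We compute FOLLOW(S) using the standard algorithm.
FOLLOW(S) starts with {$}.
FIRST(B) = {1}
FIRST(S) = {0, 1, 2}
FOLLOW(B) = {$, 1}
FOLLOW(S) = {$, 1}
Therefore, FOLLOW(S) = {$, 1}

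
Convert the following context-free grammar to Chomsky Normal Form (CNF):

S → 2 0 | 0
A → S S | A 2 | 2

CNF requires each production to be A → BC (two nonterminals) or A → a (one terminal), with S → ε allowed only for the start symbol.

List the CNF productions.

T2 → 2; T0 → 0; S → 0; A → 2; S → T2 T0; A → S S; A → A T2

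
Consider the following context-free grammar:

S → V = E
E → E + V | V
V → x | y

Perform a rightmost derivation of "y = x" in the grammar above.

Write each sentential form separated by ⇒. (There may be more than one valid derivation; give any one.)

S ⇒ V = E ⇒ V = V ⇒ V = x ⇒ y = x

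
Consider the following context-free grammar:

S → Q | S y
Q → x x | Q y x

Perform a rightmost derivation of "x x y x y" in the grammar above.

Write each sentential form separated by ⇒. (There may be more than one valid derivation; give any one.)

S ⇒ S y ⇒ Q y ⇒ Q y x y ⇒ x x y x y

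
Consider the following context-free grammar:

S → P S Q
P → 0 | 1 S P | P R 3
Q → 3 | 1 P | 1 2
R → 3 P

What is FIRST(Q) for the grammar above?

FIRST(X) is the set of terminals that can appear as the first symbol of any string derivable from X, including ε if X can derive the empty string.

We compute FIRST(Q) using the standard algorithm.
FIRST(P) = {0, 1}
FIRST(Q) = {1, 3}
FIRST(R) = {3}
FIRST(S) = {0, 1}
Therefore, FIRST(Q) = {1, 3}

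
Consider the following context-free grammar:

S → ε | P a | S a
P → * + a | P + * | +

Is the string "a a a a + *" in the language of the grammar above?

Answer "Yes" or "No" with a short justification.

No - no valid derivation exists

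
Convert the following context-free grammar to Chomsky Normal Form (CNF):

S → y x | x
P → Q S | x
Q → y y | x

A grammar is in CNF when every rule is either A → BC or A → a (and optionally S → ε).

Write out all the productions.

TY → y; TX → x; S → x; P → x; Q → x; S → TY TX; P → Q S; Q → TY TY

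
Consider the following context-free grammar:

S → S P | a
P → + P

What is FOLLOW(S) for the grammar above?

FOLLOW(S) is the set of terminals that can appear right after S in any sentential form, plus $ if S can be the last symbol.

We compute FOLLOW(S) using the standard algorithm.
FOLLOW(S) starts with {$}.
FIRST(P) = {+}
FIRST(S) = {a}
FOLLOW(P) = {$, +}
FOLLOW(S) = {$, +}
Therefore, FOLLOW(S) = {$, +}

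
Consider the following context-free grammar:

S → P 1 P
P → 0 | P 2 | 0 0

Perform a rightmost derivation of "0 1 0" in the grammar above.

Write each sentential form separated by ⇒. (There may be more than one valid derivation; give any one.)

S ⇒ P 1 P ⇒ P 1 0 ⇒ 0 1 0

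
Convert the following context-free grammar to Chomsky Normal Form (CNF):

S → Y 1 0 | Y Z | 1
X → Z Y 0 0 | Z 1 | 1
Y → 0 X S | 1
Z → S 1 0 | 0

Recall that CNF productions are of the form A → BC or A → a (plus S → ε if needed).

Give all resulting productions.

T1 → 1; T0 → 0; S → 1; X → 1; Y → 1; Z → 0; S → Y X0; X0 → T1 T0; S → Y Z; X → Z X1; X1 → Y X2; X2 → T0 T0; X → Z T1; Y → T0 X3; X3 → X S; Z → S X4; X4 → T1 T0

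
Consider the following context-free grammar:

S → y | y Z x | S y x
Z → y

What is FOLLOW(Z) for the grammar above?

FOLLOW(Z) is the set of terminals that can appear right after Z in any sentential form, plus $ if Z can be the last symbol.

We compute FOLLOW(Z) using the standard algorithm.
FOLLOW(S) starts with {$}.
FIRST(S) = {y}
FIRST(Z) = {y}
FOLLOW(S) = {$, y}
FOLLOW(Z) = {x}
Therefore, FOLLOW(Z) = {x}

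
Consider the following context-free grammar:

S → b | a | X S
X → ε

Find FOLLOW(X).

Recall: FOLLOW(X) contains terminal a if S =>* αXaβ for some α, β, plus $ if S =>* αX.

We compute FOLLOW(X) using the standard algorithm.
FOLLOW(S) starts with {$}.
FIRST(S) = {a, b}
FIRST(X) = {ε}
FOLLOW(S) = {$}
FOLLOW(X) = {a, b}
Therefore, FOLLOW(X) = {a, b}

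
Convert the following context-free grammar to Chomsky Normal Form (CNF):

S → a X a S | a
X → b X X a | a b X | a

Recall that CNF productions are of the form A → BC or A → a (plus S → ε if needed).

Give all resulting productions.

TA → a; S → a; TB → b; X → a; S → TA X0; X0 → X X1; X1 → TA S; X → TB X2; X2 → X X3; X3 → X TA; X → TA X4; X4 → TB X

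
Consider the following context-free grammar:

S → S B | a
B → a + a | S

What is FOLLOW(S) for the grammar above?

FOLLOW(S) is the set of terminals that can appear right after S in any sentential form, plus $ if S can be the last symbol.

We compute FOLLOW(S) using the standard algorithm.
FOLLOW(S) starts with {$}.
FIRST(B) = {a}
FIRST(S) = {a}
FOLLOW(B) = {$, a}
FOLLOW(S) = {$, a}
Therefore, FOLLOW(S) = {$, a}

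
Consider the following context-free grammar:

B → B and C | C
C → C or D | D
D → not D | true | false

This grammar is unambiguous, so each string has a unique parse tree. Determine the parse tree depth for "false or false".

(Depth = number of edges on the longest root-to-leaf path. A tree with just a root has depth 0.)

4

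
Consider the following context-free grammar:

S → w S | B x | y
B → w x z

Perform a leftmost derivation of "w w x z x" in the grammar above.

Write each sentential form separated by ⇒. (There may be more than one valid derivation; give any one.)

S ⇒ w S ⇒ w B x ⇒ w w x z x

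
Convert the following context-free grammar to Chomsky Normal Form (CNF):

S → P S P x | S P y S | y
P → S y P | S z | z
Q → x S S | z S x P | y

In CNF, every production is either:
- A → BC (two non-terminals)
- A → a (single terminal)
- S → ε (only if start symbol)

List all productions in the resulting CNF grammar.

TX → x; TY → y; S → y; TZ → z; P → z; Q → y; S → P X0; X0 → S X1; X1 → P TX; S → S X2; X2 → P X3; X3 → TY S; P → S X4; X4 → TY P; P → S TZ; Q → TX X5; X5 → S S; Q → TZ X6; X6 → S X7; X7 → TX P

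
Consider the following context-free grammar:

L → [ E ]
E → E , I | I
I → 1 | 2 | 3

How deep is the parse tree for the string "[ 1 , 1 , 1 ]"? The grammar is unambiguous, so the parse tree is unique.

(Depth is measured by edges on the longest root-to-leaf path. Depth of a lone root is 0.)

5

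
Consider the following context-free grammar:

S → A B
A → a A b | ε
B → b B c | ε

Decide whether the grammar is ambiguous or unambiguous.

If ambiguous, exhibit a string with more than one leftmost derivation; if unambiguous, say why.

Unambiguous - every string in the language has a unique leftmost derivation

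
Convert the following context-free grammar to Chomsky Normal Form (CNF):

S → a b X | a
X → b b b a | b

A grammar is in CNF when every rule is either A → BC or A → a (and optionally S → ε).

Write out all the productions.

TA → a; TB → b; S → a; X → b; S → TA X0; X0 → TB X; X → TB X1; X1 → TB X2; X2 → TB TA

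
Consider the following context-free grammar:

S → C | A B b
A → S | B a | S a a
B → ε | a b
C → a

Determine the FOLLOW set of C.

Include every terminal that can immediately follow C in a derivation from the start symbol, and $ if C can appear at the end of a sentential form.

We compute FOLLOW(C) using the standard algorithm.
FOLLOW(S) starts with {$}.
FIRST(A) = {a}
FIRST(B) = {a, ε}
FIRST(C) = {a}
FIRST(S) = {a}
FOLLOW(A) = {a, b}
FOLLOW(B) = {a, b}
FOLLOW(C) = {$, a, b}
FOLLOW(S) = {$, a, b}
Therefore, FOLLOW(C) = {$, a, b}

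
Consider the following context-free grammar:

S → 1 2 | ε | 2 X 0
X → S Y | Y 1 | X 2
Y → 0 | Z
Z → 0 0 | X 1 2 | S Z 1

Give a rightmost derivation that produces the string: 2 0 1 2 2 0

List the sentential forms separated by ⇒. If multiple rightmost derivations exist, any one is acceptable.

S ⇒ 2 X 0 ⇒ 2 X 2 0 ⇒ 2 X 2 2 0 ⇒ 2 Y 1 2 2 0 ⇒ 2 0 1 2 2 0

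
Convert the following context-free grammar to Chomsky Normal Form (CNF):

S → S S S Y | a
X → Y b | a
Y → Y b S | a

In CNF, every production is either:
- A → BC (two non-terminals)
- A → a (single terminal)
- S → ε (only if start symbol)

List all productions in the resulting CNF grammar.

S → a; TB → b; X → a; Y → a; S → S X0; X0 → S X1; X1 → S Y; X → Y TB; Y → Y X2; X2 → TB S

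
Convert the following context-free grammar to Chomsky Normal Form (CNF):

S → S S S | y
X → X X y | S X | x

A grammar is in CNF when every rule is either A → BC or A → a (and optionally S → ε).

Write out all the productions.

S → y; TY → y; X → x; S → S X0; X0 → S S; X → X X1; X1 → X TY; X → S X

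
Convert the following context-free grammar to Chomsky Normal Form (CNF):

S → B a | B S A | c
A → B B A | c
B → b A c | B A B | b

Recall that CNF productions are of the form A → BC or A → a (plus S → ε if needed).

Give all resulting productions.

TA → a; S → c; A → c; TB → b; TC → c; B → b; S → B TA; S → B X0; X0 → S A; A → B X1; X1 → B A; B → TB X2; X2 → A TC; B → B X3; X3 → A B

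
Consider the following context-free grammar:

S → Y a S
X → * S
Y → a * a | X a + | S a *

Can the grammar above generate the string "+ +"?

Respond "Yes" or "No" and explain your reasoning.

No - no valid derivation exists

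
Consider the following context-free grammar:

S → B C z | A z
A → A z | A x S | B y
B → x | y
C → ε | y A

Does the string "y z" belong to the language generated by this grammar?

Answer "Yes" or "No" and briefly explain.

Yes - a valid derivation exists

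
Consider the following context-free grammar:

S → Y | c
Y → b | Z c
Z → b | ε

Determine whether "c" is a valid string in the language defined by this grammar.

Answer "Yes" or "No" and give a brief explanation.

Yes - a valid derivation exists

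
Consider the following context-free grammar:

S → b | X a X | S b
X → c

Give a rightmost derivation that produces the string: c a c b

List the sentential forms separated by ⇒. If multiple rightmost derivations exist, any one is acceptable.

S ⇒ S b ⇒ X a X b ⇒ X a c b ⇒ c a c b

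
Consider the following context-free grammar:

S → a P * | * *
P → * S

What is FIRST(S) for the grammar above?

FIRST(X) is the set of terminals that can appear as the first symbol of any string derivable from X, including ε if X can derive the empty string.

We compute FIRST(S) using the standard algorithm.
FIRST(P) = {*}
FIRST(S) = {*, a}
Therefore, FIRST(S) = {*, a}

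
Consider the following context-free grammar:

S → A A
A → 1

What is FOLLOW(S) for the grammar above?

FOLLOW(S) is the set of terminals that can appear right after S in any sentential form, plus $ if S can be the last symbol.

We compute FOLLOW(S) using the standard algorithm.
FOLLOW(S) starts with {$}.
FIRST(A) = {1}
FIRST(S) = {1}
FOLLOW(A) = {$, 1}
FOLLOW(S) = {$}
Therefore, FOLLOW(S) = {$}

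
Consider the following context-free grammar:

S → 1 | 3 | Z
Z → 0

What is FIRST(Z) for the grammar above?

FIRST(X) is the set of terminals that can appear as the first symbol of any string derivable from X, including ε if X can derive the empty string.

We compute FIRST(Z) using the standard algorithm.
FIRST(S) = {0, 1, 3}
FIRST(Z) = {0}
Therefore, FIRST(Z) = {0}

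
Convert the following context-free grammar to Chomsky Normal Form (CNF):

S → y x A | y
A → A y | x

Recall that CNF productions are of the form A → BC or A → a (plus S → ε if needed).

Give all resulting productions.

TY → y; TX → x; S → y; A → x; S → TY X0; X0 → TX A; A → A TY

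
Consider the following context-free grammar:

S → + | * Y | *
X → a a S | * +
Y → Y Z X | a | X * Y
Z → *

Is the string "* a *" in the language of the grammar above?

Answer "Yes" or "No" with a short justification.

No - no valid derivation exists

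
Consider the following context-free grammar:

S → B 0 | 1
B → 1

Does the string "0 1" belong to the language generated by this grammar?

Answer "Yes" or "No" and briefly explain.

No - no valid derivation exists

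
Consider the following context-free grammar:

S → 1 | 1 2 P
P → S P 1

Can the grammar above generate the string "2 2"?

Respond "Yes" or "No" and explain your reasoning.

No - no valid derivation exists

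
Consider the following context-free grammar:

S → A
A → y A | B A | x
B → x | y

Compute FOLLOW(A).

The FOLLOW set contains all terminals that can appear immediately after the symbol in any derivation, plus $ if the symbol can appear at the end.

We compute FOLLOW(A) using the standard algorithm.
FOLLOW(S) starts with {$}.
FIRST(A) = {x, y}
FIRST(B) = {x, y}
FIRST(S) = {x, y}
FOLLOW(A) = {$}
FOLLOW(B) = {x, y}
FOLLOW(S) = {$}
Therefore, FOLLOW(A) = {$}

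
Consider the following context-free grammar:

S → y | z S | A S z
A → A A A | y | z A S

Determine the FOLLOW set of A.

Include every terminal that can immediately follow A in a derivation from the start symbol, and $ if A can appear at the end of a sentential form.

We compute FOLLOW(A) using the standard algorithm.
FOLLOW(S) starts with {$}.
FIRST(A) = {y, z}
FIRST(S) = {y, z}
FOLLOW(A) = {y, z}
FOLLOW(S) = {$, y, z}
Therefore, FOLLOW(A) = {y, z}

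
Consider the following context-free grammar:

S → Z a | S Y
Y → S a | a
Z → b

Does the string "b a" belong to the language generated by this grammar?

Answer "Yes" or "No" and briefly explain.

Yes - a valid derivation exists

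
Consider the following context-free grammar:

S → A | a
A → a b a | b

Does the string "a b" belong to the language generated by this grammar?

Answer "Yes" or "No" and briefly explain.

No - no valid derivation exists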